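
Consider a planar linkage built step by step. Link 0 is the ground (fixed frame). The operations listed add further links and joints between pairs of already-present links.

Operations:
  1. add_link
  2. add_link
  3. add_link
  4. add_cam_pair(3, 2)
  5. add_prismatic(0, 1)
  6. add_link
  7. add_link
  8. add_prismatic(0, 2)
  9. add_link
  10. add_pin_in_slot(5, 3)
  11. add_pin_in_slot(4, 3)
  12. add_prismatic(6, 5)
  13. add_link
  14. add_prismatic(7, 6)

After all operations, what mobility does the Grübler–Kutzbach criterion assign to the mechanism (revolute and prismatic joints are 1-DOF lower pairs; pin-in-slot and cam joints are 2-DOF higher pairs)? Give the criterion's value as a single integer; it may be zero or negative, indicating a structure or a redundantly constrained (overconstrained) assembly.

M = 10

[1;0;0] (link 0 is ground)
L+ [2;0;0]
L+ [3;0;0]
L+ [4;0;0]
C(3,2)∈J2 [4;0;1]
P(0,1)∈J1 [4;1;1]
L+ [5;1;1]
L+ [6;1;1]
P(0,2)∈J1 [6;2;1]
L+ [7;2;1]
PS(5,3)∈J2 [7;2;2]
PS(4,3)∈J2 [7;2;3]
P(6,5)∈J1 [7;3;3]
L+ [8;3;3]
P(7,6)∈J1 [8;4;3]
mobility = 21 − 8 − 3 = 10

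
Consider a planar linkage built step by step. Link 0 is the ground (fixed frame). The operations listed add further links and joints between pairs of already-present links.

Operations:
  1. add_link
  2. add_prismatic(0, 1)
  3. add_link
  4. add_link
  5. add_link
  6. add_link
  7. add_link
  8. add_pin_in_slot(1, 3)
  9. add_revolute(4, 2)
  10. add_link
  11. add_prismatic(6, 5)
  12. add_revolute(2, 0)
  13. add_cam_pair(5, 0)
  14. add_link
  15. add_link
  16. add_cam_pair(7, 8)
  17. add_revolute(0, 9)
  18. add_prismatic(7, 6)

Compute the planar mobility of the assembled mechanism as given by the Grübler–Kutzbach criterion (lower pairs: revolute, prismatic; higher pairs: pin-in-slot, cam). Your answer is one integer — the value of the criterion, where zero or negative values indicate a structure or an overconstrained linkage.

M = 12

link 0 = ground. State L|J1|J2 = 1|0|0
+link1  2|0|0
P(0,1) f=1→J1  2|1|0
+link2  3|1|0
+link3  4|1|0
+link4  5|1|0
+link5  6|1|0
+link6  7|1|0
PS(1,3) f=2→J2  7|1|1
R(4,2) f=1→J1  7|2|1
+link7  8|2|1
P(6,5) f=1→J1  8|3|1
R(2,0) f=1→J1  8|4|1
C(5,0) f=2→J2  8|4|2
+link8  9|4|2
+link9  10|4|2
C(7,8) f=2→J2  10|4|3
R(0,9) f=1→J1  10|5|3
P(7,6) f=1→J1  10|6|3
M = 3(10−1)−2·6−3 = 27−12−3 = 12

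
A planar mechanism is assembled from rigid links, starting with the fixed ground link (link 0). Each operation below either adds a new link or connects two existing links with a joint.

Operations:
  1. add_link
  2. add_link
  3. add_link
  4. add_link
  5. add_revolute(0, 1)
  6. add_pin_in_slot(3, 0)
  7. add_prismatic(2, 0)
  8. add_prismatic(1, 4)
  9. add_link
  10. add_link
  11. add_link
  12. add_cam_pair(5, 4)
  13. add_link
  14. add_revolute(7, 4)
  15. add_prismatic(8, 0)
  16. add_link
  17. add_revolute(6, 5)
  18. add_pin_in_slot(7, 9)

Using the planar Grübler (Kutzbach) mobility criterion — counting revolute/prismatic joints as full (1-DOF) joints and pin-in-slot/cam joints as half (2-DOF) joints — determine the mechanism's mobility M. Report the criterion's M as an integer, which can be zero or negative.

M = 12

link 0 = ground. State L|J1|J2 = 1|0|0
+link1  2|0|0
+link2  3|0|0
+link3  4|0|0
+link4  5|0|0
R(0,1) f=1→J1  5|1|0
PS(3,0) f=2→J2  5|1|1
P(2,0) f=1→J1  5|2|1
P(1,4) f=1→J1  5|3|1
+link5  6|3|1
+link6  7|3|1
+link7  8|3|1
C(5,4) f=2→J2  8|3|2
+link8  9|3|2
R(7,4) f=1→J1  9|4|2
P(8,0) f=1→J1  9|5|2
+link9  10|5|2
R(6,5) f=1→J1  10|6|2
PS(7,9) f=2→J2  10|6|3
M = 3(10−1)−2·6−3 = 27−12−3 = 12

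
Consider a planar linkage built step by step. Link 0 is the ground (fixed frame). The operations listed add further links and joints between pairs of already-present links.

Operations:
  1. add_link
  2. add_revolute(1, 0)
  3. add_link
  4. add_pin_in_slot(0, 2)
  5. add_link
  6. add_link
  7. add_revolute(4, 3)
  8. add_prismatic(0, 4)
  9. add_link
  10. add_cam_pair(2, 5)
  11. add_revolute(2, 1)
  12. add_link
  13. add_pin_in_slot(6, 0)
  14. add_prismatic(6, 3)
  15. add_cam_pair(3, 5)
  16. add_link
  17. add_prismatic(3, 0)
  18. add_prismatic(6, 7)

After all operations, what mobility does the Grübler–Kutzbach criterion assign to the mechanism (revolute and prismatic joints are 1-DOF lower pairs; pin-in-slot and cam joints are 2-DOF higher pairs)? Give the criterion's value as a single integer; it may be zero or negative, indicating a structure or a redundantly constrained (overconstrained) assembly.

M = 3

ground; <1,0,0>
#1 <2,0,0>
R:1↔0 J1 <2,1,0>
#2 <3,1,0>
PS:0↔2 J2 <3,1,1>
#3 <4,1,1>
#4 <5,1,1>
R:4↔3 J1 <5,2,1>
P:0↔4 J1 <5,3,1>
#5 <6,3,1>
C:2↔5 J2 <6,3,2>
R:2↔1 J1 <6,4,2>
#6 <7,4,2>
PS:6↔0 J2 <7,4,3>
P:6↔3 J1 <7,5,3>
C:3↔5 J2 <7,5,4>
#7 <8,5,4>
P:3↔0 J1 <8,6,4>
P:6↔7 J1 <8,7,4>
3×7 − 2×7 − 1×4 = 3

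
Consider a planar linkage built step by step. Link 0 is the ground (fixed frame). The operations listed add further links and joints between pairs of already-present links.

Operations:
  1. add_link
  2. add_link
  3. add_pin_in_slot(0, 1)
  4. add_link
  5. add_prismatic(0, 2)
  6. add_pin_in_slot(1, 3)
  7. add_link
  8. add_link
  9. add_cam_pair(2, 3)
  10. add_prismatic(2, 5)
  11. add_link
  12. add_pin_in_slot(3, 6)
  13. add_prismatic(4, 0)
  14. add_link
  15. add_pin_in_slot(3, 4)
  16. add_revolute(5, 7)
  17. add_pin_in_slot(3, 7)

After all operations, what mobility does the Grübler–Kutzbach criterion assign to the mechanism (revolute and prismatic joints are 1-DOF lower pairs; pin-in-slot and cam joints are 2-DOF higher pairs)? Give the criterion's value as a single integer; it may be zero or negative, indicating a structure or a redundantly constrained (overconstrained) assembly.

ground; <1,0,0>
#1 <2,0,0>
#2 <3,0,0>
PS:0↔1 J2 <3,0,1>
#3 <4,0,1>
P:0↔2 J1 <4,1,1>
PS:1↔3 J2 <4,1,2>
#4 <5,1,2>
#5 <6,1,2>
C:2↔3 J2 <6,1,3>
P:2↔5 J1 <6,2,3>
#6 <7,2,3>
PS:3↔6 J2 <7,2,4>
P:4↔0 J1 <7,3,4>
#7 <8,3,4>
PS:3↔4 J2 <8,3,5>
R:5↔7 J1 <8,4,5>
PS:3↔7 J2 <8,4,6>
3×7 − 2×4 − 1×6 = 7

M = 7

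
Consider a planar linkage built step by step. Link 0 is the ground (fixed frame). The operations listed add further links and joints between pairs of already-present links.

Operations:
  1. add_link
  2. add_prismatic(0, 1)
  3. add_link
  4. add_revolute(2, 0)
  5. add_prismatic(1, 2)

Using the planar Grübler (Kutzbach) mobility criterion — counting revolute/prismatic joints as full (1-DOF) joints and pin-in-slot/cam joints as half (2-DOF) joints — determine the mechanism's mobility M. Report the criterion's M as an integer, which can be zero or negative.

M = 0

link 0 = ground. State L|J1|J2 = 1|0|0
+link1  2|0|0
P(0,1) f=1→J1  2|1|0
+link2  3|1|0
R(2,0) f=1→J1  3|2|0
P(1,2) f=1→J1  3|3|0
M = 3(3−1)−2·3−0 = 6−6−0 = 0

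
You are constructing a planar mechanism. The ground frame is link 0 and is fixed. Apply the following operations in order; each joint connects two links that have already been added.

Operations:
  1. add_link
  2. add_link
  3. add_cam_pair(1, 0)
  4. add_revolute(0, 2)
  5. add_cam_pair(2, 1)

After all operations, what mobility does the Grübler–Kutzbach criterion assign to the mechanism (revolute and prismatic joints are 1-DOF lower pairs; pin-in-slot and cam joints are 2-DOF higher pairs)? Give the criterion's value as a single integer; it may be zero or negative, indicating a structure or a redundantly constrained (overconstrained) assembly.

M = 2

ground; <1,0,0>
#1 <2,0,0>
#2 <3,0,0>
C:1↔0 J2 <3,0,1>
R:0↔2 J1 <3,1,1>
C:2↔1 J2 <3,1,2>
3×2 − 2×1 − 1×2 = 2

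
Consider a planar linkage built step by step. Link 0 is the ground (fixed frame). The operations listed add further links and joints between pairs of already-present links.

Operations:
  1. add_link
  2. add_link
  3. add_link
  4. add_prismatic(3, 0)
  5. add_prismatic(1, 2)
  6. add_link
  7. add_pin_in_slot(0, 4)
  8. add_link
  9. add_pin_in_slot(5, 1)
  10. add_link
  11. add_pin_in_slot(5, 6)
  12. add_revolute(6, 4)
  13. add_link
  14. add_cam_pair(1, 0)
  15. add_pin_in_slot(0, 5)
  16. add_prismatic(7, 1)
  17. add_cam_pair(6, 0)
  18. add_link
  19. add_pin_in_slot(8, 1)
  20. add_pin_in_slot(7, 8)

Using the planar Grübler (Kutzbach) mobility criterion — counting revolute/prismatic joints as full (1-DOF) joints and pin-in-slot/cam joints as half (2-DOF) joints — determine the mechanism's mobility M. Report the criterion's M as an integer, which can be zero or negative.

link 0 = ground. State L|J1|J2 = 1|0|0
+link1  2|0|0
+link2  3|0|0
+link3  4|0|0
P(3,0) f=1→J1  4|1|0
P(1,2) f=1→J1  4|2|0
+link4  5|2|0
PS(0,4) f=2→J2  5|2|1
+link5  6|2|1
PS(5,1) f=2→J2  6|2|2
+link6  7|2|2
PS(5,6) f=2→J2  7|2|3
R(6,4) f=1→J1  7|3|3
+link7  8|3|3
C(1,0) f=2→J2  8|3|4
PS(0,5) f=2→J2  8|3|5
P(7,1) f=1→J1  8|4|5
C(6,0) f=2→J2  8|4|6
+link8  9|4|6
PS(8,1) f=2→J2  9|4|7
PS(7,8) f=2→J2  9|4|8
M = 3(9−1)−2·4−8 = 24−8−8 = 8

M = 8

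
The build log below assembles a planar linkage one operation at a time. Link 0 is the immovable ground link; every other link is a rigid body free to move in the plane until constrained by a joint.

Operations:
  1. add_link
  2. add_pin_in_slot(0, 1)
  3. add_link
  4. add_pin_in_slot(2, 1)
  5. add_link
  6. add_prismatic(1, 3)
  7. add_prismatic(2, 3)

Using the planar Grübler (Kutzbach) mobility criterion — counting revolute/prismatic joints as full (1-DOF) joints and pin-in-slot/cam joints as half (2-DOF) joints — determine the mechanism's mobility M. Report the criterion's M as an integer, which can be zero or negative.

M = 3

L=1 J1=0 J2=0
add link → L=2 J1=0 J2=0
PS@0,1 dof=2 J2 → L=2 J1=0 J2=1
add link → L=3 J1=0 J2=1
PS@2,1 dof=2 J2 → L=3 J1=0 J2=2
add link → L=4 J1=0 J2=2
P@1,3 dof=1 J1 → L=4 J1=1 J2=2
P@2,3 dof=1 J1 → L=4 J1=2 J2=2
M=3(L−1)−2J1−J2=3·3−2·2−2=3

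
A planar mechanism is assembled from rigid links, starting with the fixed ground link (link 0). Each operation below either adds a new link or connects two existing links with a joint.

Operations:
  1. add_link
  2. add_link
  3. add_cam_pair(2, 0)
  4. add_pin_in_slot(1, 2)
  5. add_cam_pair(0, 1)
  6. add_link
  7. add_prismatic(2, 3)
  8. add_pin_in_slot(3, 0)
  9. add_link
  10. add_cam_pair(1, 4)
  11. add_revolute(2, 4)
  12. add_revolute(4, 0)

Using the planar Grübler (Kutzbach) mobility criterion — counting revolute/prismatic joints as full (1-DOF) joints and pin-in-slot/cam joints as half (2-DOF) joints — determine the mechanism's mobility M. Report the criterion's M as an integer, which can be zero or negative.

M = 1

ground; <1,0,0>
#1 <2,0,0>
#2 <3,0,0>
C:2↔0 J2 <3,0,1>
PS:1↔2 J2 <3,0,2>
C:0↔1 J2 <3,0,3>
#3 <4,0,3>
P:2↔3 J1 <4,1,3>
PS:3↔0 J2 <4,1,4>
#4 <5,1,4>
C:1↔4 J2 <5,1,5>
R:2↔4 J1 <5,2,5>
R:4↔0 J1 <5,3,5>
3×4 − 2×3 − 1×5 = 1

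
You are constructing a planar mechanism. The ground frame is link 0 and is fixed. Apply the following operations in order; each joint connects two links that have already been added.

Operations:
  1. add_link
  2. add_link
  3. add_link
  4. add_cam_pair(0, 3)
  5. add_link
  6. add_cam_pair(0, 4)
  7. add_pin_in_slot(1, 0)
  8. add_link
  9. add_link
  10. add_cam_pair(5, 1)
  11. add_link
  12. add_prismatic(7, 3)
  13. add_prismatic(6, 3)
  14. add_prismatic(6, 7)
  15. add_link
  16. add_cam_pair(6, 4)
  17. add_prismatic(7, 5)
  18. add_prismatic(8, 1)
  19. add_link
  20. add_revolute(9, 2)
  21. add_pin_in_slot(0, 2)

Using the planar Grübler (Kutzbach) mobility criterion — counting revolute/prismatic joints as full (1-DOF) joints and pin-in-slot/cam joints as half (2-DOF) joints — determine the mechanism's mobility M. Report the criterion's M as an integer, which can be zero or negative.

[1;0;0] (link 0 is ground)
L+ [2;0;0]
L+ [3;0;0]
L+ [4;0;0]
C(0,3)∈J2 [4;0;1]
L+ [5;0;1]
C(0,4)∈J2 [5;0;2]
PS(1,0)∈J2 [5;0;3]
L+ [6;0;3]
L+ [7;0;3]
C(5,1)∈J2 [7;0;4]
L+ [8;0;4]
P(7,3)∈J1 [8;1;4]
P(6,3)∈J1 [8;2;4]
P(6,7)∈J1 [8;3;4]
L+ [9;3;4]
C(6,4)∈J2 [9;3;5]
P(7,5)∈J1 [9;4;5]
P(8,1)∈J1 [9;5;5]
L+ [10;5;5]
R(9,2)∈J1 [10;6;5]
PS(0,2)∈J2 [10;6;6]
mobility = 27 − 12 − 6 = 9

M = 9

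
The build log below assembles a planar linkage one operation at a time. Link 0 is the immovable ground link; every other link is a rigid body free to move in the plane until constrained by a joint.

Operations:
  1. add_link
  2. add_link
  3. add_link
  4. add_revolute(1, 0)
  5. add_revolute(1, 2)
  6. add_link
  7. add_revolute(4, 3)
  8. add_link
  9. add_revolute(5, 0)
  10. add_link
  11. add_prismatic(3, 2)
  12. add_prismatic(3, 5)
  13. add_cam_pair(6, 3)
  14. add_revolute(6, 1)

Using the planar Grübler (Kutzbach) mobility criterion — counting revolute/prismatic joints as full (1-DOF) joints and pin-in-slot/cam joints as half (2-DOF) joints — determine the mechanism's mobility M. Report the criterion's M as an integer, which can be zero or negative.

M = 3

L=1 J1=0 J2=0
add link → L=2 J1=0 J2=0
add link → L=3 J1=0 J2=0
add link → L=4 J1=0 J2=0
R@1,0 dof=1 J1 → L=4 J1=1 J2=0
R@1,2 dof=1 J1 → L=4 J1=2 J2=0
add link → L=5 J1=2 J2=0
R@4,3 dof=1 J1 → L=5 J1=3 J2=0
add link → L=6 J1=3 J2=0
R@5,0 dof=1 J1 → L=6 J1=4 J2=0
add link → L=7 J1=4 J2=0
P@3,2 dof=1 J1 → L=7 J1=5 J2=0
P@3,5 dof=1 J1 → L=7 J1=6 J2=0
C@6,3 dof=2 J2 → L=7 J1=6 J2=1
R@6,1 dof=1 J1 → L=7 J1=7 J2=1
M=3(L−1)−2J1−J2=3·6−2·7−1=3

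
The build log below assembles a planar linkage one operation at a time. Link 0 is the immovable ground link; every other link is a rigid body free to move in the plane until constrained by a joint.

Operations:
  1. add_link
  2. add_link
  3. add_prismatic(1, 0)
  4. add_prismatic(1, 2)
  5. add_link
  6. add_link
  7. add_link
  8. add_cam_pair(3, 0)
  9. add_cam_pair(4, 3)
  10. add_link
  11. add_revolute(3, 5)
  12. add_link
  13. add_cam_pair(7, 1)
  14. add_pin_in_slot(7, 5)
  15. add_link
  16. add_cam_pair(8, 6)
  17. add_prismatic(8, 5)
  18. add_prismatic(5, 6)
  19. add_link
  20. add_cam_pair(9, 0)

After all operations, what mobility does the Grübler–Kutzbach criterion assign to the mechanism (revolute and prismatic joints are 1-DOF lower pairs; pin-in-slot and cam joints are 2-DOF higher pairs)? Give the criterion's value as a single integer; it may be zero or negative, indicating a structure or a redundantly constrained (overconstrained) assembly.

link 0 = ground. State L|J1|J2 = 1|0|0
+link1  2|0|0
+link2  3|0|0
P(1,0) f=1→J1  3|1|0
P(1,2) f=1→J1  3|2|0
+link3  4|2|0
+link4  5|2|0
+link5  6|2|0
C(3,0) f=2→J2  6|2|1
C(4,3) f=2→J2  6|2|2
+link6  7|2|2
R(3,5) f=1→J1  7|3|2
+link7  8|3|2
C(7,1) f=2→J2  8|3|3
PS(7,5) f=2→J2  8|3|4
+link8  9|3|4
C(8,6) f=2→J2  9|3|5
P(8,5) f=1→J1  9|4|5
P(5,6) f=1→J1  9|5|5
+link9  10|5|5
C(9,0) f=2→J2  10|5|6
M = 3(10−1)−2·5−6 = 27−10−6 = 11

M = 11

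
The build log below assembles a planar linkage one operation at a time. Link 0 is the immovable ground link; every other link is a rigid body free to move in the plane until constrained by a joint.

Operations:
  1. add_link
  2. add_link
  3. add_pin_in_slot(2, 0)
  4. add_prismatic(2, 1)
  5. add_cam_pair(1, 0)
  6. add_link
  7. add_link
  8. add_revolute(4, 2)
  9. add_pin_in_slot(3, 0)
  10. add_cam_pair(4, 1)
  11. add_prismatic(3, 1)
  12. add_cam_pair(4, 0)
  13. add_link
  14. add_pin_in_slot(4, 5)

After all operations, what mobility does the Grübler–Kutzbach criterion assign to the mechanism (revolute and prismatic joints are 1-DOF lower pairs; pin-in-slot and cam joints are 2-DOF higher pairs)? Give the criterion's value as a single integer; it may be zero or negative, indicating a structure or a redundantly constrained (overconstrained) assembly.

M = 3

ground; <1,0,0>
#1 <2,0,0>
#2 <3,0,0>
PS:2↔0 J2 <3,0,1>
P:2↔1 J1 <3,1,1>
C:1↔0 J2 <3,1,2>
#3 <4,1,2>
#4 <5,1,2>
R:4↔2 J1 <5,2,2>
PS:3↔0 J2 <5,2,3>
C:4↔1 J2 <5,2,4>
P:3↔1 J1 <5,3,4>
C:4↔0 J2 <5,3,5>
#5 <6,3,5>
PS:4↔5 J2 <6,3,6>
3×5 − 2×3 − 1×6 = 3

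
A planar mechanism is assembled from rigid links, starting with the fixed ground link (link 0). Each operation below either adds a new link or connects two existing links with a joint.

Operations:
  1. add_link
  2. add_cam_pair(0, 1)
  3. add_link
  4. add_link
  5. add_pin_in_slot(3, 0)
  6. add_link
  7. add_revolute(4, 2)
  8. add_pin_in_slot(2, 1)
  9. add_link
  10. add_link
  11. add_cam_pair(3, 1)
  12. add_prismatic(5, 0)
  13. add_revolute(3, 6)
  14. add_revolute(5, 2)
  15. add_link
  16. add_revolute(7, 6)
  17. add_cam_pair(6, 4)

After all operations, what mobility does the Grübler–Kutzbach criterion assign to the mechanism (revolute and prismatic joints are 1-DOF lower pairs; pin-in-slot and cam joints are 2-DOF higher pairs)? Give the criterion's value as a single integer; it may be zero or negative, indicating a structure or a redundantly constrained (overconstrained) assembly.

M = 6

link 0 = ground. State L|J1|J2 = 1|0|0
+link1  2|0|0
C(0,1) f=2→J2  2|0|1
+link2  3|0|1
+link3  4|0|1
PS(3,0) f=2→J2  4|0|2
+link4  5|0|2
R(4,2) f=1→J1  5|1|2
PS(2,1) f=2→J2  5|1|3
+link5  6|1|3
+link6  7|1|3
C(3,1) f=2→J2  7|1|4
P(5,0) f=1→J1  7|2|4
R(3,6) f=1→J1  7|3|4
R(5,2) f=1→J1  7|4|4
+link7  8|4|4
R(7,6) f=1→J1  8|5|4
C(6,4) f=2→J2  8|5|5
M = 3(8−1)−2·5−5 = 21−10−5 = 6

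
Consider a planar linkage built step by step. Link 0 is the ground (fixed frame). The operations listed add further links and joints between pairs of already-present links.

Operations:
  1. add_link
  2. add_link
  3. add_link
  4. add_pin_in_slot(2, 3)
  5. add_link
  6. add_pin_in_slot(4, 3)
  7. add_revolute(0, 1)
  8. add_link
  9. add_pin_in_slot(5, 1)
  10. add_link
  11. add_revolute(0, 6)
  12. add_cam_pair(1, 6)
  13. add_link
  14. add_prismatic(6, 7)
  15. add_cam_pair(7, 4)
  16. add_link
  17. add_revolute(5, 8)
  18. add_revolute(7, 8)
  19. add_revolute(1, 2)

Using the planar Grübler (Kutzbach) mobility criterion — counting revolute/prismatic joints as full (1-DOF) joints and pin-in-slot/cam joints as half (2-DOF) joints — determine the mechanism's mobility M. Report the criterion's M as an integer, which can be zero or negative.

M = 7

[1;0;0] (link 0 is ground)
L+ [2;0;0]
L+ [3;0;0]
L+ [4;0;0]
PS(2,3)∈J2 [4;0;1]
L+ [5;0;1]
PS(4,3)∈J2 [5;0;2]
R(0,1)∈J1 [5;1;2]
L+ [6;1;2]
PS(5,1)∈J2 [6;1;3]
L+ [7;1;3]
R(0,6)∈J1 [7;2;3]
C(1,6)∈J2 [7;2;4]
L+ [8;2;4]
P(6,7)∈J1 [8;3;4]
C(7,4)∈J2 [8;3;5]
L+ [9;3;5]
R(5,8)∈J1 [9;4;5]
R(7,8)∈J1 [9;5;5]
R(1,2)∈J1 [9;6;5]
mobility = 24 − 12 − 5 = 7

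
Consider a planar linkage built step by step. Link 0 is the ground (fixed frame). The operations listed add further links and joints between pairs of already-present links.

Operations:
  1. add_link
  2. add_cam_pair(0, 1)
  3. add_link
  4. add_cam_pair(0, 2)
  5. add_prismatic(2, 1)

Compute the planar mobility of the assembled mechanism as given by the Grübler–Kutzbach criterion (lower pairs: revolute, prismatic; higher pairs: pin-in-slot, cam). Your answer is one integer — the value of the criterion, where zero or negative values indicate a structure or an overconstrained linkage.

M = 2

ground; <1,0,0>
#1 <2,0,0>
C:0↔1 J2 <2,0,1>
#2 <3,0,1>
C:0↔2 J2 <3,0,2>
P:2↔1 J1 <3,1,2>
3×2 − 2×1 − 1×2 = 2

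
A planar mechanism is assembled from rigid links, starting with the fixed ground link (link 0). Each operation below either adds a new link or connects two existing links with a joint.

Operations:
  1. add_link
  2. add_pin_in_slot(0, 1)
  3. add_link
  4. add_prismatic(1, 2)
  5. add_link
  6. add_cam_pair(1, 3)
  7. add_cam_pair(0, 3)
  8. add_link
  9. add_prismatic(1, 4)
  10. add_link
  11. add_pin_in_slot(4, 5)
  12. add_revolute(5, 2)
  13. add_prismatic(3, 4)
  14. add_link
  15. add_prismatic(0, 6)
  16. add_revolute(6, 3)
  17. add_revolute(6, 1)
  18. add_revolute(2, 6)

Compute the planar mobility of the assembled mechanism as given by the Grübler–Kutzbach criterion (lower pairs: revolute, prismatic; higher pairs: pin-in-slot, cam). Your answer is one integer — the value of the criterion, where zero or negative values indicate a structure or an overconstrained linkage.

ground; <1,0,0>
#1 <2,0,0>
PS:0↔1 J2 <2,0,1>
#2 <3,0,1>
P:1↔2 J1 <3,1,1>
#3 <4,1,1>
C:1↔3 J2 <4,1,2>
C:0↔3 J2 <4,1,3>
#4 <5,1,3>
P:1↔4 J1 <5,2,3>
#5 <6,2,3>
PS:4↔5 J2 <6,2,4>
R:5↔2 J1 <6,3,4>
P:3↔4 J1 <6,4,4>
#6 <7,4,4>
P:0↔6 J1 <7,5,4>
R:6↔3 J1 <7,6,4>
R:6↔1 J1 <7,7,4>
R:2↔6 J1 <7,8,4>
3×6 − 2×8 − 1×4 = -2

M = -2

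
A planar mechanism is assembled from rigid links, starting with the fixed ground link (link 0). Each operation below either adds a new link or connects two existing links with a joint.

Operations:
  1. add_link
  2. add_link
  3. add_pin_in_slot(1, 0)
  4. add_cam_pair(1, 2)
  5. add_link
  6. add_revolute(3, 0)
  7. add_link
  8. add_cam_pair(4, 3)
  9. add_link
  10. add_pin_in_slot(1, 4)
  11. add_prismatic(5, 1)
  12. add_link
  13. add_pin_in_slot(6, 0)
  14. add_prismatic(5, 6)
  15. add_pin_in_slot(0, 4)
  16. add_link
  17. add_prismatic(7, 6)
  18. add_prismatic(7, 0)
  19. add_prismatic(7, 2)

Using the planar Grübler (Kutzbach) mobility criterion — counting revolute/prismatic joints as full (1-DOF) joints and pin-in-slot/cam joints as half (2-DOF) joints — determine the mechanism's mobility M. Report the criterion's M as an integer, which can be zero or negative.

L=1 J1=0 J2=0
add link → L=2 J1=0 J2=0
add link → L=3 J1=0 J2=0
PS@1,0 dof=2 J2 → L=3 J1=0 J2=1
C@1,2 dof=2 J2 → L=3 J1=0 J2=2
add link → L=4 J1=0 J2=2
R@3,0 dof=1 J1 → L=4 J1=1 J2=2
add link → L=5 J1=1 J2=2
C@4,3 dof=2 J2 → L=5 J1=1 J2=3
add link → L=6 J1=1 J2=3
PS@1,4 dof=2 J2 → L=6 J1=1 J2=4
P@5,1 dof=1 J1 → L=6 J1=2 J2=4
add link → L=7 J1=2 J2=4
PS@6,0 dof=2 J2 → L=7 J1=2 J2=5
P@5,6 dof=1 J1 → L=7 J1=3 J2=5
PS@0,4 dof=2 J2 → L=7 J1=3 J2=6
add link → L=8 J1=3 J2=6
P@7,6 dof=1 J1 → L=8 J1=4 J2=6
P@7,0 dof=1 J1 → L=8 J1=5 J2=6
P@7,2 dof=1 J1 → L=8 J1=6 J2=6
M=3(L−1)−2J1−J2=3·7−2·6−6=3

M = 3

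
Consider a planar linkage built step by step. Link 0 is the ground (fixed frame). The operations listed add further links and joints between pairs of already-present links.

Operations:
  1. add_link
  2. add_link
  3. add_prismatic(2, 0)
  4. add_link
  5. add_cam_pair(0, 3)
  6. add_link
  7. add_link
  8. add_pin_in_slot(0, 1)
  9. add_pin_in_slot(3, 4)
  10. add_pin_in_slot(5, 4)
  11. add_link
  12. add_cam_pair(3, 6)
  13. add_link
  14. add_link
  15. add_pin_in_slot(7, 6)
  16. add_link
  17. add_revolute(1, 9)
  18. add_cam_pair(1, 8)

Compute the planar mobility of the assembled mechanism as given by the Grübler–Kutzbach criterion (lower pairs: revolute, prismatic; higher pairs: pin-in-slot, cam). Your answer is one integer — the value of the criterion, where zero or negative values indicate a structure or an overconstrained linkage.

L=1 J1=0 J2=0
add link → L=2 J1=0 J2=0
add link → L=3 J1=0 J2=0
P@2,0 dof=1 J1 → L=3 J1=1 J2=0
add link → L=4 J1=1 J2=0
C@0,3 dof=2 J2 → L=4 J1=1 J2=1
add link → L=5 J1=1 J2=1
add link → L=6 J1=1 J2=1
PS@0,1 dof=2 J2 → L=6 J1=1 J2=2
PS@3,4 dof=2 J2 → L=6 J1=1 J2=3
PS@5,4 dof=2 J2 → L=6 J1=1 J2=4
add link → L=7 J1=1 J2=4
C@3,6 dof=2 J2 → L=7 J1=1 J2=5
add link → L=8 J1=1 J2=5
add link → L=9 J1=1 J2=5
PS@7,6 dof=2 J2 → L=9 J1=1 J2=6
add link → L=10 J1=1 J2=6
R@1,9 dof=1 J1 → L=10 J1=2 J2=6
C@1,8 dof=2 J2 → L=10 J1=2 J2=7
M=3(L−1)−2J1−J2=3·9−2·2−7=16

M = 16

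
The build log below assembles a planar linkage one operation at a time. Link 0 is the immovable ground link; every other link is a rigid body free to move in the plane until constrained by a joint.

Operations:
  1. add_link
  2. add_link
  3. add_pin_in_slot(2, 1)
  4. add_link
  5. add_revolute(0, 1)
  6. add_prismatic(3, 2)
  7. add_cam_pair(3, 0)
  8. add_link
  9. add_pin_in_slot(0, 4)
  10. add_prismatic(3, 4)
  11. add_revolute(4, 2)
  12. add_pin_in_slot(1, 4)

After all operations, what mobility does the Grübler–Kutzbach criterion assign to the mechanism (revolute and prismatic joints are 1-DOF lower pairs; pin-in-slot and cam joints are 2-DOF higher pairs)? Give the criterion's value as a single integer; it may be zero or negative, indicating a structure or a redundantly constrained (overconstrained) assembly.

M = 0

L=1 J1=0 J2=0
add link → L=2 J1=0 J2=0
add link → L=3 J1=0 J2=0
PS@2,1 dof=2 J2 → L=3 J1=0 J2=1
add link → L=4 J1=0 J2=1
R@0,1 dof=1 J1 → L=4 J1=1 J2=1
P@3,2 dof=1 J1 → L=4 J1=2 J2=1
C@3,0 dof=2 J2 → L=4 J1=2 J2=2
add link → L=5 J1=2 J2=2
PS@0,4 dof=2 J2 → L=5 J1=2 J2=3
P@3,4 dof=1 J1 → L=5 J1=3 J2=3
R@4,2 dof=1 J1 → L=5 J1=4 J2=3
PS@1,4 dof=2 J2 → L=5 J1=4 J2=4
M=3(L−1)−2J1−J2=3·4−2·4−4=0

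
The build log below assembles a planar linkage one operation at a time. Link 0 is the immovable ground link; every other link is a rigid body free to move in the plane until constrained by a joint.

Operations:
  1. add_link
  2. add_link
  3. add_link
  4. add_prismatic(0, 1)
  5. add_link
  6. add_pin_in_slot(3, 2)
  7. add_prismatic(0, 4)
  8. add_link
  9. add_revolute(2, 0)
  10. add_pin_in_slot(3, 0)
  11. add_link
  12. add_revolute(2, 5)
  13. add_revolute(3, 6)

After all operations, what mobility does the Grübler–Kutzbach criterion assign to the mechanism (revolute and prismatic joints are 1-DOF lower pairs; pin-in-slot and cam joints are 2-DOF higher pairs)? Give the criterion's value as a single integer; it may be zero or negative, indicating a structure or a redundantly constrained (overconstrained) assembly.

M = 6

(L,J1,J2)=(1,0,0); link0 fixed
link1: (2,0,0)
link2: (3,0,0)
link3: (4,0,0)
P 0-1 [J1]: (4,1,0)
link4: (5,1,0)
PS 3-2 [J2]: (5,1,1)
P 0-4 [J1]: (5,2,1)
link5: (6,2,1)
R 2-0 [J1]: (6,3,1)
PS 3-0 [J2]: (6,3,2)
link6: (7,3,2)
R 2-5 [J1]: (7,4,2)
R 3-6 [J1]: (7,5,2)
Grübler: 3·6 − 2·5 − 2 = 6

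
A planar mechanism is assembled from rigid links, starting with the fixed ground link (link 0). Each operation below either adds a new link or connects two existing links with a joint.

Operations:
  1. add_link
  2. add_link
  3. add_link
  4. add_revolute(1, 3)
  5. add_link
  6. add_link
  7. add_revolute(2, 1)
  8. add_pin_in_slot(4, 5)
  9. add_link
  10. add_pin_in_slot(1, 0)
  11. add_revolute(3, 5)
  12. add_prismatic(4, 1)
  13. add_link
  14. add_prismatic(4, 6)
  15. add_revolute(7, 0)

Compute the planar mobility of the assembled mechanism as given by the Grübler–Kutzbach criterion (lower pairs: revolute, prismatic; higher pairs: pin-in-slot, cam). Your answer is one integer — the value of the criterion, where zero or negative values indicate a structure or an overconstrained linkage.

[1;0;0] (link 0 is ground)
L+ [2;0;0]
L+ [3;0;0]
L+ [4;0;0]
R(1,3)∈J1 [4;1;0]
L+ [5;1;0]
L+ [6;1;0]
R(2,1)∈J1 [6;2;0]
PS(4,5)∈J2 [6;2;1]
L+ [7;2;1]
PS(1,0)∈J2 [7;2;2]
R(3,5)∈J1 [7;3;2]
P(4,1)∈J1 [7;4;2]
L+ [8;4;2]
P(4,6)∈J1 [8;5;2]
R(7,0)∈J1 [8;6;2]
mobility = 21 − 12 − 2 = 7

M = 7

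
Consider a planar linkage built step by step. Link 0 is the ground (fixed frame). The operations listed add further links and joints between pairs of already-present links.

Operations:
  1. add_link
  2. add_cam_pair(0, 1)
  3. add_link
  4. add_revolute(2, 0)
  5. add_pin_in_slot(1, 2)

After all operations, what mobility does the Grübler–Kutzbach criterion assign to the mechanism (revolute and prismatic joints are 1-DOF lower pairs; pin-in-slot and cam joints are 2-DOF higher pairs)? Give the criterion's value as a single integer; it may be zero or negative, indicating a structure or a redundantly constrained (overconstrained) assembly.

M = 2

link 0 = ground. State L|J1|J2 = 1|0|0
+link1  2|0|0
C(0,1) f=2→J2  2|0|1
+link2  3|0|1
R(2,0) f=1→J1  3|1|1
PS(1,2) f=2→J2  3|1|2
M = 3(3−1)−2·1−2 = 6−2−2 = 2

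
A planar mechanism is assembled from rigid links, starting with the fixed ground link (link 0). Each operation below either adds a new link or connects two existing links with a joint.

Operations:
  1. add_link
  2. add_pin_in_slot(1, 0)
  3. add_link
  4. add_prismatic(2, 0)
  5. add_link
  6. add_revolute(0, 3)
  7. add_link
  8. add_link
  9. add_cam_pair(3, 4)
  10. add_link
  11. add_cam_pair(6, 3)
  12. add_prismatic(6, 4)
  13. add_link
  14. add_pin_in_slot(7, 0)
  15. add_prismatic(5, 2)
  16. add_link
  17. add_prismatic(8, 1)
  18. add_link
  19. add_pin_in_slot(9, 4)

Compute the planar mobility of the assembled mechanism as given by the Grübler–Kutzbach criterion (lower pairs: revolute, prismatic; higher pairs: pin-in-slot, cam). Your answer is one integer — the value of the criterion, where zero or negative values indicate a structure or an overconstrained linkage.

M = 12

ground; <1,0,0>
#1 <2,0,0>
PS:1↔0 J2 <2,0,1>
#2 <3,0,1>
P:2↔0 J1 <3,1,1>
#3 <4,1,1>
R:0↔3 J1 <4,2,1>
#4 <5,2,1>
#5 <6,2,1>
C:3↔4 J2 <6,2,2>
#6 <7,2,2>
C:6↔3 J2 <7,2,3>
P:6↔4 J1 <7,3,3>
#7 <8,3,3>
PS:7↔0 J2 <8,3,4>
P:5↔2 J1 <8,4,4>
#8 <9,4,4>
P:8↔1 J1 <9,5,4>
#9 <10,5,4>
PS:9↔4 J2 <10,5,5>
3×9 − 2×5 − 1×5 = 12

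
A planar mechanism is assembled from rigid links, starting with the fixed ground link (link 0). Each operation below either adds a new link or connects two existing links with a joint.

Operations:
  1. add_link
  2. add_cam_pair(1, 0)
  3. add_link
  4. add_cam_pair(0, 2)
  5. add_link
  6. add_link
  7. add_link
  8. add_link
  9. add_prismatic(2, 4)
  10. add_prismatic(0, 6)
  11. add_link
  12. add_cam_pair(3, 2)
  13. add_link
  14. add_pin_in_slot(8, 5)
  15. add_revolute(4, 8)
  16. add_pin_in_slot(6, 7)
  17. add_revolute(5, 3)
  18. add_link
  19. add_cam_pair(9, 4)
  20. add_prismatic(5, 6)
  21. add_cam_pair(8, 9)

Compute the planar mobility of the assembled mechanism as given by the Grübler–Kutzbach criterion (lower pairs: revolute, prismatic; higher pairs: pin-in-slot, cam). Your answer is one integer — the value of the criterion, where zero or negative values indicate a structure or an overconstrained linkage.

M = 10

(L,J1,J2)=(1,0,0); link0 fixed
link1: (2,0,0)
C 1-0 [J2]: (2,0,1)
link2: (3,0,1)
C 0-2 [J2]: (3,0,2)
link3: (4,0,2)
link4: (5,0,2)
link5: (6,0,2)
link6: (7,0,2)
P 2-4 [J1]: (7,1,2)
P 0-6 [J1]: (7,2,2)
link7: (8,2,2)
C 3-2 [J2]: (8,2,3)
link8: (9,2,3)
PS 8-5 [J2]: (9,2,4)
R 4-8 [J1]: (9,3,4)
PS 6-7 [J2]: (9,3,5)
R 5-3 [J1]: (9,4,5)
link9: (10,4,5)
C 9-4 [J2]: (10,4,6)
P 5-6 [J1]: (10,5,6)
C 8-9 [J2]: (10,5,7)
Grübler: 3·9 − 2·5 − 7 = 10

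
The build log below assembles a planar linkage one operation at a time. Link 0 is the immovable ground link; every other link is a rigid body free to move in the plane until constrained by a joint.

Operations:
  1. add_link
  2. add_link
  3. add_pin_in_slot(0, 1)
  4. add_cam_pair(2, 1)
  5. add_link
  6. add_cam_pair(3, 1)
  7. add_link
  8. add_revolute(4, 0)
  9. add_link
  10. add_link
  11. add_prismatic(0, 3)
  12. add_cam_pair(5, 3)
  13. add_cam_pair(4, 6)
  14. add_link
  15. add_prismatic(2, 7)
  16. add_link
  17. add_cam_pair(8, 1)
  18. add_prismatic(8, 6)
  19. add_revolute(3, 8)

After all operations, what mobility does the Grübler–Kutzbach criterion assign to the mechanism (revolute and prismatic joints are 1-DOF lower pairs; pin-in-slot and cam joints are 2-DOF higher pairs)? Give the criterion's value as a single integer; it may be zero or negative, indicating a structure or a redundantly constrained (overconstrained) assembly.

M = 8

ground; <1,0,0>
#1 <2,0,0>
#2 <3,0,0>
PS:0↔1 J2 <3,0,1>
C:2↔1 J2 <3,0,2>
#3 <4,0,2>
C:3↔1 J2 <4,0,3>
#4 <5,0,3>
R:4↔0 J1 <5,1,3>
#5 <6,1,3>
#6 <7,1,3>
P:0↔3 J1 <7,2,3>
C:5↔3 J2 <7,2,4>
C:4↔6 J2 <7,2,5>
#7 <8,2,5>
P:2↔7 J1 <8,3,5>
#8 <9,3,5>
C:8↔1 J2 <9,3,6>
P:8↔6 J1 <9,4,6>
R:3↔8 J1 <9,5,6>
3×8 − 2×5 − 1×6 = 8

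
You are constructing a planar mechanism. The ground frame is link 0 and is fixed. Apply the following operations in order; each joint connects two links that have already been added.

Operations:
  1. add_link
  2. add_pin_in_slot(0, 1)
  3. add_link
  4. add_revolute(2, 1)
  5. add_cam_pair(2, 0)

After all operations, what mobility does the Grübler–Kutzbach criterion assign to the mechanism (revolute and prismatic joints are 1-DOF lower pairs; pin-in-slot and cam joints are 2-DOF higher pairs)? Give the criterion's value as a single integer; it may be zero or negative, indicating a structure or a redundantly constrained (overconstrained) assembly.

L=1 J1=0 J2=0
add link → L=2 J1=0 J2=0
PS@0,1 dof=2 J2 → L=2 J1=0 J2=1
add link → L=3 J1=0 J2=1
R@2,1 dof=1 J1 → L=3 J1=1 J2=1
C@2,0 dof=2 J2 → L=3 J1=1 J2=2
M=3(L−1)−2J1−J2=3·2−2·1−2=2

M = 2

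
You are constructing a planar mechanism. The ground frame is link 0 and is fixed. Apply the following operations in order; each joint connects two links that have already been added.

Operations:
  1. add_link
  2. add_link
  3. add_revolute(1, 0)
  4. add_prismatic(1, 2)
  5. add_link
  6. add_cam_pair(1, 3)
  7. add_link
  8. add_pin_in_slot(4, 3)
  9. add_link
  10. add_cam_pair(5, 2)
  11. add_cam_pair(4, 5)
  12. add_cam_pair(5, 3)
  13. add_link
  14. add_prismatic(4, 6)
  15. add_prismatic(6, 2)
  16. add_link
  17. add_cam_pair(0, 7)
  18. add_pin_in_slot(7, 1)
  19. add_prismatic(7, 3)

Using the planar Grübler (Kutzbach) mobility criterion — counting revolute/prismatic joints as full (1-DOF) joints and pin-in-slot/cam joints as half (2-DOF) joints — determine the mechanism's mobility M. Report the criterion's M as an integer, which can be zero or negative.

M = 4

link 0 = ground. State L|J1|J2 = 1|0|0
+link1  2|0|0
+link2  3|0|0
R(1,0) f=1→J1  3|1|0
P(1,2) f=1→J1  3|2|0
+link3  4|2|0
C(1,3) f=2→J2  4|2|1
+link4  5|2|1
PS(4,3) f=2→J2  5|2|2
+link5  6|2|2
C(5,2) f=2→J2  6|2|3
C(4,5) f=2→J2  6|2|4
C(5,3) f=2→J2  6|2|5
+link6  7|2|5
P(4,6) f=1→J1  7|3|5
P(6,2) f=1→J1  7|4|5
+link7  8|4|5
C(0,7) f=2→J2  8|4|6
PS(7,1) f=2→J2  8|4|7
P(7,3) f=1→J1  8|5|7
M = 3(8−1)−2·5−7 = 21−10−7 = 4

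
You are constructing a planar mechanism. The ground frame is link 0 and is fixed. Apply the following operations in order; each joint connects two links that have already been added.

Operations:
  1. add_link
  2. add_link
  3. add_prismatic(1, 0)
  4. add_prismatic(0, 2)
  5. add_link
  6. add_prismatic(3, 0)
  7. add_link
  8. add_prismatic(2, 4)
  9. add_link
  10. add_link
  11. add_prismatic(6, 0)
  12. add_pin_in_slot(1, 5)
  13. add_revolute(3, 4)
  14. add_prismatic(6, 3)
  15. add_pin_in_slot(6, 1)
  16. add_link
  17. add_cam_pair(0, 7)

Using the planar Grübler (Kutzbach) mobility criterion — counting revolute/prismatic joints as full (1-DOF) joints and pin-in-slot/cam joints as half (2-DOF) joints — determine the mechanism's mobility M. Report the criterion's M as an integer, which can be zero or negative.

M = 4

ground; <1,0,0>
#1 <2,0,0>
#2 <3,0,0>
P:1↔0 J1 <3,1,0>
P:0↔2 J1 <3,2,0>
#3 <4,2,0>
P:3↔0 J1 <4,3,0>
#4 <5,3,0>
P:2↔4 J1 <5,4,0>
#5 <6,4,0>
#6 <7,4,0>
P:6↔0 J1 <7,5,0>
PS:1↔5 J2 <7,5,1>
R:3↔4 J1 <7,6,1>
P:6↔3 J1 <7,7,1>
PS:6↔1 J2 <7,7,2>
#7 <8,7,2>
C:0↔7 J2 <8,7,3>
3×7 − 2×7 − 1×3 = 4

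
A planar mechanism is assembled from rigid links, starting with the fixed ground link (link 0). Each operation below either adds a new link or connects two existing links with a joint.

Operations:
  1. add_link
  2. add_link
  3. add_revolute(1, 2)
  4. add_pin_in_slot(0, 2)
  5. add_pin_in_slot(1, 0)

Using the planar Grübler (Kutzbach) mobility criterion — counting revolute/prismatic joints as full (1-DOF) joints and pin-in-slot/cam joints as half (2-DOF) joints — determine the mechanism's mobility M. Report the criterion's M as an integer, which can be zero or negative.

M = 2

link 0 = ground. State L|J1|J2 = 1|0|0
+link1  2|0|0
+link2  3|0|0
R(1,2) f=1→J1  3|1|0
PS(0,2) f=2→J2  3|1|1
PS(1,0) f=2→J2  3|1|2
M = 3(3−1)−2·1−2 = 6−2−2 = 2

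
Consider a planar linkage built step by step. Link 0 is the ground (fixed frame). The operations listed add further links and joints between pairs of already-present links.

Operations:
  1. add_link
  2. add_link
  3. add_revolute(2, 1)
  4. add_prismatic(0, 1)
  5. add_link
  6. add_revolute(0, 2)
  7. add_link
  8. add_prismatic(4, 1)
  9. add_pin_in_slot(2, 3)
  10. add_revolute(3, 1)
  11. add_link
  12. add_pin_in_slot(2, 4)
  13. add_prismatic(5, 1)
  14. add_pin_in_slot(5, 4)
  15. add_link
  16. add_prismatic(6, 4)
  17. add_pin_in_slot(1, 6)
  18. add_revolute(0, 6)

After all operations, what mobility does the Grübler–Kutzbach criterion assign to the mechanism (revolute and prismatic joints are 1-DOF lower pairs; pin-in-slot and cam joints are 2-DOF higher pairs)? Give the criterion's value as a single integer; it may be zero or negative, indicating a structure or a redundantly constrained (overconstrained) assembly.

M = -2

[1;0;0] (link 0 is ground)
L+ [2;0;0]
L+ [3;0;0]
R(2,1)∈J1 [3;1;0]
P(0,1)∈J1 [3;2;0]
L+ [4;2;0]
R(0,2)∈J1 [4;3;0]
L+ [5;3;0]
P(4,1)∈J1 [5;4;0]
PS(2,3)∈J2 [5;4;1]
R(3,1)∈J1 [5;5;1]
L+ [6;5;1]
PS(2,4)∈J2 [6;5;2]
P(5,1)∈J1 [6;6;2]
PS(5,4)∈J2 [6;6;3]
L+ [7;6;3]
P(6,4)∈J1 [7;7;3]
PS(1,6)∈J2 [7;7;4]
R(0,6)∈J1 [7;8;4]
mobility = 18 − 16 − 4 = -2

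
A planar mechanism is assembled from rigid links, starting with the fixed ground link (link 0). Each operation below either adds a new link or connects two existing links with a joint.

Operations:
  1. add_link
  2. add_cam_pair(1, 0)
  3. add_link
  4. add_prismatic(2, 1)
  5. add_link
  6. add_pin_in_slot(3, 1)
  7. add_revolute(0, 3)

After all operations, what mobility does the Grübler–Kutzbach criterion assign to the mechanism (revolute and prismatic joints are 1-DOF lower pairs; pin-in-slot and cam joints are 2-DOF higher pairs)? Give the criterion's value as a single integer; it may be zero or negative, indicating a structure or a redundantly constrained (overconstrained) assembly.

[1;0;0] (link 0 is ground)
L+ [2;0;0]
C(1,0)∈J2 [2;0;1]
L+ [3;0;1]
P(2,1)∈J1 [3;1;1]
L+ [4;1;1]
PS(3,1)∈J2 [4;1;2]
R(0,3)∈J1 [4;2;2]
mobility = 9 − 4 − 2 = 3

M = 3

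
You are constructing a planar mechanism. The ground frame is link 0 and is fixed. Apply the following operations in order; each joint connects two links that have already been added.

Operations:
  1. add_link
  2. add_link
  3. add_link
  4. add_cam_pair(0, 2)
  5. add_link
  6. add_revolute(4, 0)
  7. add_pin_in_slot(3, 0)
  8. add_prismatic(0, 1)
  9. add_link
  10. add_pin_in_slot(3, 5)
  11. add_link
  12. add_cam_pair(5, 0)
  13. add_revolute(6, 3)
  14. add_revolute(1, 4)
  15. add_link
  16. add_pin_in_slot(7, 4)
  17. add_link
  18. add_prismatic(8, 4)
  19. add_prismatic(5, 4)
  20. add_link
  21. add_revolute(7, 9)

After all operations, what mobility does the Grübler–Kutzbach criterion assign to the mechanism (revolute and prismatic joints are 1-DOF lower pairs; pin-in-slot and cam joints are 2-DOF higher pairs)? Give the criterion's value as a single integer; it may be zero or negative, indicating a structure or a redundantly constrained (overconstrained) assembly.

[1;0;0] (link 0 is ground)
L+ [2;0;0]
L+ [3;0;0]
L+ [4;0;0]
C(0,2)∈J2 [4;0;1]
L+ [5;0;1]
R(4,0)∈J1 [5;1;1]
PS(3,0)∈J2 [5;1;2]
P(0,1)∈J1 [5;2;2]
L+ [6;2;2]
PS(3,5)∈J2 [6;2;3]
L+ [7;2;3]
C(5,0)∈J2 [7;2;4]
R(6,3)∈J1 [7;3;4]
R(1,4)∈J1 [7;4;4]
L+ [8;4;4]
PS(7,4)∈J2 [8;4;5]
L+ [9;4;5]
P(8,4)∈J1 [9;5;5]
P(5,4)∈J1 [9;6;5]
L+ [10;6;5]
R(7,9)∈J1 [10;7;5]
mobility = 27 − 14 − 5 = 8

M = 8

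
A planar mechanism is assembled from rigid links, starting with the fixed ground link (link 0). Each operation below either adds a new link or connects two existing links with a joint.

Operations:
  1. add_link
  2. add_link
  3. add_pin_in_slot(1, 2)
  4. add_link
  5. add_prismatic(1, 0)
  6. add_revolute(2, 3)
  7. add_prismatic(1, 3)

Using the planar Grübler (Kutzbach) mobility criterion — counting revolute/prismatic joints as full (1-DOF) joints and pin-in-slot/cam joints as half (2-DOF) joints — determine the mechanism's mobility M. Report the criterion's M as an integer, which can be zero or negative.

link 0 = ground. State L|J1|J2 = 1|0|0
+link1  2|0|0
+link2  3|0|0
PS(1,2) f=2→J2  3|0|1
+link3  4|0|1
P(1,0) f=1→J1  4|1|1
R(2,3) f=1→J1  4|2|1
P(1,3) f=1→J1  4|3|1
M = 3(4−1)−2·3−1 = 9−6−1 = 2

M = 2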